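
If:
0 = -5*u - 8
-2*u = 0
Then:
No Solution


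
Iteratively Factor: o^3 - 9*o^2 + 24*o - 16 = (o - 1)*(o^2 - 8*o + 16) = (o - 4)*(o - 1)*(o - 4)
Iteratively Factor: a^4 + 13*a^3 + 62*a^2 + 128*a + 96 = (a + 4)*(a^3 + 9*a^2 + 26*a + 24) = (a + 4)^2*(a^2 + 5*a + 6) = (a + 2)*(a + 4)^2*(a + 3)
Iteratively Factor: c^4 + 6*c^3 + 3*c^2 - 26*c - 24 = (c - 2)*(c^3 + 8*c^2 + 19*c + 12) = (c - 2)*(c + 3)*(c^2 + 5*c + 4) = (c - 2)*(c + 1)*(c + 3)*(c + 4)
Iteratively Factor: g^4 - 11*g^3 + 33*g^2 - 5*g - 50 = (g - 5)*(g^3 - 6*g^2 + 3*g + 10) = (g - 5)*(g - 2)*(g^2 - 4*g - 5) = (g - 5)*(g - 2)*(g + 1)*(g - 5)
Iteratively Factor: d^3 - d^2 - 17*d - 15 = (d + 3)*(d^2 - 4*d - 5) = (d - 5)*(d + 3)*(d + 1)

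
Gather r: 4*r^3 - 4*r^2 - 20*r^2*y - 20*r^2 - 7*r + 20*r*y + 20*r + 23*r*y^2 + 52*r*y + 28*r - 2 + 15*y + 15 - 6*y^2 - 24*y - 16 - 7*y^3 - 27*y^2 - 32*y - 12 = 4*r^3 + r^2*(-20*y - 24) + r*(23*y^2 + 72*y + 41) - 7*y^3 - 33*y^2 - 41*y - 15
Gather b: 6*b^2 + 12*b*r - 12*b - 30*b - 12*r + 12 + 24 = 6*b^2 + b*(12*r - 42) - 12*r + 36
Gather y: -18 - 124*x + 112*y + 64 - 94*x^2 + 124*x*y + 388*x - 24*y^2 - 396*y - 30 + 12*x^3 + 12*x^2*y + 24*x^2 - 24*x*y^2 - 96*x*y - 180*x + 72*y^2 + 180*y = 12*x^3 - 70*x^2 + 84*x + y^2*(48 - 24*x) + y*(12*x^2 + 28*x - 104) + 16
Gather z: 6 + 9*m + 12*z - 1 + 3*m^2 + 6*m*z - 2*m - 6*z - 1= 3*m^2 + 7*m + z*(6*m + 6) + 4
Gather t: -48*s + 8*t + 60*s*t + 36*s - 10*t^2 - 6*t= -12*s - 10*t^2 + t*(60*s + 2)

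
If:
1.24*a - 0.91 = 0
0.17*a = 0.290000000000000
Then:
No Solution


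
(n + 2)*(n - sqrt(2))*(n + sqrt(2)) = n^3 + 2*n^2 - 2*n - 4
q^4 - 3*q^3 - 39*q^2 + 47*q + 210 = (q - 7)*(q - 3)*(q + 2)*(q + 5)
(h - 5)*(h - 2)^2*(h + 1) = h^4 - 8*h^3 + 15*h^2 + 4*h - 20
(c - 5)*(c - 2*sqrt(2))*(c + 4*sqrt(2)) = c^3 - 5*c^2 + 2*sqrt(2)*c^2 - 16*c - 10*sqrt(2)*c + 80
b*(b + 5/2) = b^2 + 5*b/2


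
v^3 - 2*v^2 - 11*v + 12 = (v - 4)*(v - 1)*(v + 3)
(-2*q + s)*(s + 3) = -2*q*s - 6*q + s^2 + 3*s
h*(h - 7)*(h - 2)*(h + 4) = h^4 - 5*h^3 - 22*h^2 + 56*h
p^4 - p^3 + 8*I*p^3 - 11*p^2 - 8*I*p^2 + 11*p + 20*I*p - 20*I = (p - 1)*(p - I)*(p + 4*I)*(p + 5*I)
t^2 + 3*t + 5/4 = (t + 1/2)*(t + 5/2)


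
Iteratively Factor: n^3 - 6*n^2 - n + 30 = (n + 2)*(n^2 - 8*n + 15) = (n - 5)*(n + 2)*(n - 3)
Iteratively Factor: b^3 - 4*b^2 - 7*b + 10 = (b + 2)*(b^2 - 6*b + 5) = (b - 1)*(b + 2)*(b - 5)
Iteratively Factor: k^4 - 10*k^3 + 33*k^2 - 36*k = (k)*(k^3 - 10*k^2 + 33*k - 36) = k*(k - 4)*(k^2 - 6*k + 9) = k*(k - 4)*(k - 3)*(k - 3)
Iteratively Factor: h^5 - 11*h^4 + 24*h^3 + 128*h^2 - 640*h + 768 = (h - 4)*(h^4 - 7*h^3 - 4*h^2 + 112*h - 192) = (h - 4)*(h - 3)*(h^3 - 4*h^2 - 16*h + 64) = (h - 4)^2*(h - 3)*(h^2 - 16) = (h - 4)^2*(h - 3)*(h + 4)*(h - 4)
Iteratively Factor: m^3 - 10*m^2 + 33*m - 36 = (m - 3)*(m^2 - 7*m + 12) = (m - 3)^2*(m - 4)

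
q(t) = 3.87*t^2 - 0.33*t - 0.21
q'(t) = 7.74*t - 0.33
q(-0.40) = 0.54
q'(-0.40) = -3.43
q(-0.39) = 0.51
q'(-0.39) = -3.35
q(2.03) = 15.07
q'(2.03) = 15.38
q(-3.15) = 39.23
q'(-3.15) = -24.71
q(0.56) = 0.82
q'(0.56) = 4.00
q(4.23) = 67.64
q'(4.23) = 32.41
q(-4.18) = 68.79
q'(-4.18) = -32.68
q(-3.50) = 48.35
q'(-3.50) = -27.42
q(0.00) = -0.21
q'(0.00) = -0.33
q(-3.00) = 35.61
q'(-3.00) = -23.55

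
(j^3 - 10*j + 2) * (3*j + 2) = 3*j^4 + 2*j^3 - 30*j^2 - 14*j + 4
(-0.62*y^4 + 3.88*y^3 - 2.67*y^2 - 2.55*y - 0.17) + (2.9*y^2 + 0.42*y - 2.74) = -0.62*y^4 + 3.88*y^3 + 0.23*y^2 - 2.13*y - 2.91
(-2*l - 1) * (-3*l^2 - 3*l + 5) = 6*l^3 + 9*l^2 - 7*l - 5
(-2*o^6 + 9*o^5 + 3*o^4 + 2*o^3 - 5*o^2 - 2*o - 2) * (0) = 0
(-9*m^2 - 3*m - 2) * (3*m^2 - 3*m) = -27*m^4 + 18*m^3 + 3*m^2 + 6*m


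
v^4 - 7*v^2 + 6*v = v*(v - 2)*(v - 1)*(v + 3)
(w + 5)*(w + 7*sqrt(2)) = w^2 + 5*w + 7*sqrt(2)*w + 35*sqrt(2)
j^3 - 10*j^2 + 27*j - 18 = (j - 6)*(j - 3)*(j - 1)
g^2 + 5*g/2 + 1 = (g + 1/2)*(g + 2)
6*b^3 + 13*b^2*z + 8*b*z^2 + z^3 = (b + z)^2*(6*b + z)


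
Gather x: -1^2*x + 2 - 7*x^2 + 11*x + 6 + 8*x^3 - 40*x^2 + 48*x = 8*x^3 - 47*x^2 + 58*x + 8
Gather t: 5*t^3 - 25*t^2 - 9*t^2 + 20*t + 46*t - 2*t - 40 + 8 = 5*t^3 - 34*t^2 + 64*t - 32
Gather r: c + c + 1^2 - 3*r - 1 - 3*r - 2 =2*c - 6*r - 2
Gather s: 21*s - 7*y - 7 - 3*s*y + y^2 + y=s*(21 - 3*y) + y^2 - 6*y - 7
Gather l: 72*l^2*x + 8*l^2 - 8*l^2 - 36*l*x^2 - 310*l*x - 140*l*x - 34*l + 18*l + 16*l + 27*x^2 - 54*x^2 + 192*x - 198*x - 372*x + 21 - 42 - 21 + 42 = 72*l^2*x + l*(-36*x^2 - 450*x) - 27*x^2 - 378*x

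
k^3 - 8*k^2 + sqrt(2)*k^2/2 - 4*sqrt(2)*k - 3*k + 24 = (k - 8)*(k - sqrt(2))*(k + 3*sqrt(2)/2)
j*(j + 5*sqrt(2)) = j^2 + 5*sqrt(2)*j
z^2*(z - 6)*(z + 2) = z^4 - 4*z^3 - 12*z^2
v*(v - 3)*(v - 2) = v^3 - 5*v^2 + 6*v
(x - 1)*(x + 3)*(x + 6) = x^3 + 8*x^2 + 9*x - 18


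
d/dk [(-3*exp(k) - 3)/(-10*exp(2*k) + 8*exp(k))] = 3*(-5*exp(2*k) - 10*exp(k) + 4)*exp(-k)/(2*(25*exp(2*k) - 40*exp(k) + 16))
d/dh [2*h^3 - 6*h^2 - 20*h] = 6*h^2 - 12*h - 20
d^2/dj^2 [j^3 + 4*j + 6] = 6*j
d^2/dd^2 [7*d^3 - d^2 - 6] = 42*d - 2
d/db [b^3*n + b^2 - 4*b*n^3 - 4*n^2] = 3*b^2*n + 2*b - 4*n^3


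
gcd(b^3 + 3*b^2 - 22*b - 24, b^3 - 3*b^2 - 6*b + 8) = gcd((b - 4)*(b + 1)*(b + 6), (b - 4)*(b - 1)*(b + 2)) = b - 4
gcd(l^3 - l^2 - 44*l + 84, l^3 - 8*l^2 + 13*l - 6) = l - 6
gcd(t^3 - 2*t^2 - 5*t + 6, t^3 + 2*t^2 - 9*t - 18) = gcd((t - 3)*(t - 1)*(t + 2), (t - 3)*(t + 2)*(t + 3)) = t^2 - t - 6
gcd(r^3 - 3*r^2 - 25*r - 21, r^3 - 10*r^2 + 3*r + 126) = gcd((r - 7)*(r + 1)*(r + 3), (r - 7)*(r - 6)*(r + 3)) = r^2 - 4*r - 21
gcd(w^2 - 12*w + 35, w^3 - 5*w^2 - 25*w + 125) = w - 5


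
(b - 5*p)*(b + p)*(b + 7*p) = b^3 + 3*b^2*p - 33*b*p^2 - 35*p^3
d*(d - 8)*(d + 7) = d^3 - d^2 - 56*d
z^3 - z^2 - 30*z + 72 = (z - 4)*(z - 3)*(z + 6)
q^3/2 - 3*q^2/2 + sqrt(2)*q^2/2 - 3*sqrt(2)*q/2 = q*(q/2 + sqrt(2)/2)*(q - 3)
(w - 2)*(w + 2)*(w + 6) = w^3 + 6*w^2 - 4*w - 24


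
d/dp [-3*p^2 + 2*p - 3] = 2 - 6*p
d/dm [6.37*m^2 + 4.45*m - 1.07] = 12.74*m + 4.45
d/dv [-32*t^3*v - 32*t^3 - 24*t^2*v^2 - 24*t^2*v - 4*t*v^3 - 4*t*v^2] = 4*t*(-8*t^2 - 12*t*v - 6*t - 3*v^2 - 2*v)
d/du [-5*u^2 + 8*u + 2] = 8 - 10*u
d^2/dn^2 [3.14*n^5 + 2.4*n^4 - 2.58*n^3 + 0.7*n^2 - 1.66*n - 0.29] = 62.8*n^3 + 28.8*n^2 - 15.48*n + 1.4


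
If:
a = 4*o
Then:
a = 4*o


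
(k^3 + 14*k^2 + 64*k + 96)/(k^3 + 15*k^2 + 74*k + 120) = (k + 4)/(k + 5)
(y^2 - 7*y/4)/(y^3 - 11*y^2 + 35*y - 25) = y*(4*y - 7)/(4*(y^3 - 11*y^2 + 35*y - 25))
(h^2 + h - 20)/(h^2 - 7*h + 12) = (h + 5)/(h - 3)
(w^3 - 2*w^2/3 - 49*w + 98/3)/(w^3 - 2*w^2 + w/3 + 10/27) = 9*(w^2 - 49)/(9*w^2 - 12*w - 5)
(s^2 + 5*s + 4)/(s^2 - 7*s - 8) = (s + 4)/(s - 8)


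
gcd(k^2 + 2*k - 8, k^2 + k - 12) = k + 4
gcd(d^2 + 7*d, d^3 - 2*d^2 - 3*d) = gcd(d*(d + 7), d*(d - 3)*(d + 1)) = d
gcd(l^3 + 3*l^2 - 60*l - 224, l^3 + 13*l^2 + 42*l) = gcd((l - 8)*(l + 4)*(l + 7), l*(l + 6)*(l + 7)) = l + 7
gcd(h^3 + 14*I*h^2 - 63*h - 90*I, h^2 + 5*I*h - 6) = h + 3*I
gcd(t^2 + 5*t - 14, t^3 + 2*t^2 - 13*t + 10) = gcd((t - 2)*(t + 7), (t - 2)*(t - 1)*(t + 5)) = t - 2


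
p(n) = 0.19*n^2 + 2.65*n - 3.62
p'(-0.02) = 2.64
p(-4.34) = -11.54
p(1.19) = -0.20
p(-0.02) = -3.67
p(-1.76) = -7.70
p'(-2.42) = 1.73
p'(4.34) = 4.30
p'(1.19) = 3.10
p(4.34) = 11.46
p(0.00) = -3.62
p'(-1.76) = 1.98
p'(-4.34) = 1.00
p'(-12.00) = -1.91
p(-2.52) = -9.09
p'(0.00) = 2.65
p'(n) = 0.38*n + 2.65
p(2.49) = 4.16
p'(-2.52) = 1.69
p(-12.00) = -8.06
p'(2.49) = 3.60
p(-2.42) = -8.92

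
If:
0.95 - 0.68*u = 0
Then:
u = 1.40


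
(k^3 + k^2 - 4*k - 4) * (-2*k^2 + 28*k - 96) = -2*k^5 + 26*k^4 - 60*k^3 - 200*k^2 + 272*k + 384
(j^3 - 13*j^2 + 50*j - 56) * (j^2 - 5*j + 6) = j^5 - 18*j^4 + 121*j^3 - 384*j^2 + 580*j - 336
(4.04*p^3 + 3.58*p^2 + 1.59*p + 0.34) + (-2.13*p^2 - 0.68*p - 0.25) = 4.04*p^3 + 1.45*p^2 + 0.91*p + 0.09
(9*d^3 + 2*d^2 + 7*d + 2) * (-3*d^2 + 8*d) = -27*d^5 + 66*d^4 - 5*d^3 + 50*d^2 + 16*d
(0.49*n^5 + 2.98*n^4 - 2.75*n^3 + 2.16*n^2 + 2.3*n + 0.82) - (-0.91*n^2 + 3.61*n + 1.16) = 0.49*n^5 + 2.98*n^4 - 2.75*n^3 + 3.07*n^2 - 1.31*n - 0.34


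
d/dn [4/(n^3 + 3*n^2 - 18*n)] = 12*(-n^2 - 2*n + 6)/(n^2*(n^2 + 3*n - 18)^2)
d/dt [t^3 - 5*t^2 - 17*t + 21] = 3*t^2 - 10*t - 17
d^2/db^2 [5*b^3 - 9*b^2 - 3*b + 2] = 30*b - 18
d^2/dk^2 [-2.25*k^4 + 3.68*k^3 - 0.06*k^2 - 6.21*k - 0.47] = -27.0*k^2 + 22.08*k - 0.12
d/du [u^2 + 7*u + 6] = 2*u + 7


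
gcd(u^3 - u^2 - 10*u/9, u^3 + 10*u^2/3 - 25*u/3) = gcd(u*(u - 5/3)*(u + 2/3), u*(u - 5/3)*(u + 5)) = u^2 - 5*u/3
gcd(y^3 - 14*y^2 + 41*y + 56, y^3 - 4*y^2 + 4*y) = 1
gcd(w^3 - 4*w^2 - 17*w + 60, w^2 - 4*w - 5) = w - 5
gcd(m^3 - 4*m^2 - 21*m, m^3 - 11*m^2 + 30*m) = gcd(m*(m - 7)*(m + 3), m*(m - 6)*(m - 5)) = m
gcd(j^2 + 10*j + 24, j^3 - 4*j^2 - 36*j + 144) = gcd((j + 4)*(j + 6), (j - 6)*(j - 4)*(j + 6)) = j + 6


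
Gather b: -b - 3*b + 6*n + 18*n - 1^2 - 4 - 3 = -4*b + 24*n - 8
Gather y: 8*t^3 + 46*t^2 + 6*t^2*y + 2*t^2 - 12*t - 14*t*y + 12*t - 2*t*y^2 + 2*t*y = 8*t^3 + 48*t^2 - 2*t*y^2 + y*(6*t^2 - 12*t)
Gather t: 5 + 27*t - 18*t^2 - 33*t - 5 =-18*t^2 - 6*t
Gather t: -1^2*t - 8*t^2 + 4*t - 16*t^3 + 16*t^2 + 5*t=-16*t^3 + 8*t^2 + 8*t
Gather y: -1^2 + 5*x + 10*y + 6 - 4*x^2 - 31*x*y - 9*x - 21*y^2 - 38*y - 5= -4*x^2 - 4*x - 21*y^2 + y*(-31*x - 28)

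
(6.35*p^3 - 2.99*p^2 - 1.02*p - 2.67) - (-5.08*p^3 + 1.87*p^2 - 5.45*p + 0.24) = 11.43*p^3 - 4.86*p^2 + 4.43*p - 2.91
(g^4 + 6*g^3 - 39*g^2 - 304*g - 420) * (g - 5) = g^5 + g^4 - 69*g^3 - 109*g^2 + 1100*g + 2100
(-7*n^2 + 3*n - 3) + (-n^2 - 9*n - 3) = -8*n^2 - 6*n - 6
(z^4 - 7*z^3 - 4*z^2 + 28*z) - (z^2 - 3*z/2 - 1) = z^4 - 7*z^3 - 5*z^2 + 59*z/2 + 1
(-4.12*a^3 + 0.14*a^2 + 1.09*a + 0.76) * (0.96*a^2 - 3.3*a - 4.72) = -3.9552*a^5 + 13.7304*a^4 + 20.0308*a^3 - 3.5282*a^2 - 7.6528*a - 3.5872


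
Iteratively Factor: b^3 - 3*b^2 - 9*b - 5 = (b + 1)*(b^2 - 4*b - 5) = (b - 5)*(b + 1)*(b + 1)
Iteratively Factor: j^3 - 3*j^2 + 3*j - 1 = (j - 1)*(j^2 - 2*j + 1) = (j - 1)^2*(j - 1)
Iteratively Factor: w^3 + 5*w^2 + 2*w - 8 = (w - 1)*(w^2 + 6*w + 8) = (w - 1)*(w + 2)*(w + 4)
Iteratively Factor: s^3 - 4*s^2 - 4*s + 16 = (s - 2)*(s^2 - 2*s - 8) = (s - 2)*(s + 2)*(s - 4)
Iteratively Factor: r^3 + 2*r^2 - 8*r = (r - 2)*(r^2 + 4*r) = r*(r - 2)*(r + 4)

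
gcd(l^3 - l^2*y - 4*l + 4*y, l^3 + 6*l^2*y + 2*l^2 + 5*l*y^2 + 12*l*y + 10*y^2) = l + 2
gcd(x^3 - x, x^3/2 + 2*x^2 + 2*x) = x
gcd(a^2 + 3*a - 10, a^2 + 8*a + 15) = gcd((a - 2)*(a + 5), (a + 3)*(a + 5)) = a + 5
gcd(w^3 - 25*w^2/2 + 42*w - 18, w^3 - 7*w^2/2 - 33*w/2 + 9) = w^2 - 13*w/2 + 3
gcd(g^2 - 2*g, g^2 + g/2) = g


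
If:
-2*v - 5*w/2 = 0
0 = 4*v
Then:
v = 0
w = 0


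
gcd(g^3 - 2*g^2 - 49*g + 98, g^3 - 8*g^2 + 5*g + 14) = g^2 - 9*g + 14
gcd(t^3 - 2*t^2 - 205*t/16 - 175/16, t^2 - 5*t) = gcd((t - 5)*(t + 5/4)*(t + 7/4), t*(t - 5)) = t - 5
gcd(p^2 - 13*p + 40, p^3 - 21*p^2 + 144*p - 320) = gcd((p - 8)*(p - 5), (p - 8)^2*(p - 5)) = p^2 - 13*p + 40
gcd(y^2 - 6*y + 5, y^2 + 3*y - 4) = y - 1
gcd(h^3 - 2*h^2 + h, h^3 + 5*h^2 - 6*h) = h^2 - h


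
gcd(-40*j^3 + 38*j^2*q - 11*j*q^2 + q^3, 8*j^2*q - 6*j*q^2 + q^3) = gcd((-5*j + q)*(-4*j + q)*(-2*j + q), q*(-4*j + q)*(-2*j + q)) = 8*j^2 - 6*j*q + q^2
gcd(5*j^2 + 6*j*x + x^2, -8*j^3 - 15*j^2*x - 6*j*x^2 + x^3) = j + x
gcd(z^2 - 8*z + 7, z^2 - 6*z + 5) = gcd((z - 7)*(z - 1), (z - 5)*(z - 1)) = z - 1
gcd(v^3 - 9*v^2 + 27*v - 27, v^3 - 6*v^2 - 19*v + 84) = v - 3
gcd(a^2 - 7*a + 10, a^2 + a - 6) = a - 2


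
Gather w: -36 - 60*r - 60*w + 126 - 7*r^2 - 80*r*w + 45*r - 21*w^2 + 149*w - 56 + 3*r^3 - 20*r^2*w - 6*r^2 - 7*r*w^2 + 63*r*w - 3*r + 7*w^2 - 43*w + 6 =3*r^3 - 13*r^2 - 18*r + w^2*(-7*r - 14) + w*(-20*r^2 - 17*r + 46) + 40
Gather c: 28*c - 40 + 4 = 28*c - 36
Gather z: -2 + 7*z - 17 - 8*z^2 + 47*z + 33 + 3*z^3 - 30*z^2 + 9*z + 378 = 3*z^3 - 38*z^2 + 63*z + 392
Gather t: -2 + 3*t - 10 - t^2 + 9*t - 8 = -t^2 + 12*t - 20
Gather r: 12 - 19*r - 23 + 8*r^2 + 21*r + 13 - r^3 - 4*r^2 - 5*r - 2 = -r^3 + 4*r^2 - 3*r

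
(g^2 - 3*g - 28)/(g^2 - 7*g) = (g + 4)/g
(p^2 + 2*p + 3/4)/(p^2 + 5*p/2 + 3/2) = (p + 1/2)/(p + 1)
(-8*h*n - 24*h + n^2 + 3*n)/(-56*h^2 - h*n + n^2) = (n + 3)/(7*h + n)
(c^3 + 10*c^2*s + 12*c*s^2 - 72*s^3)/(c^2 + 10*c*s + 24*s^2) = (c^2 + 4*c*s - 12*s^2)/(c + 4*s)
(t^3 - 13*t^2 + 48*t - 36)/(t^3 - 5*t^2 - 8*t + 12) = (t - 6)/(t + 2)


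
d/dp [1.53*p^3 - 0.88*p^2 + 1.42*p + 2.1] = 4.59*p^2 - 1.76*p + 1.42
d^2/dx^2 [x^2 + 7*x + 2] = 2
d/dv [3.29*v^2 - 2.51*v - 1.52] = 6.58*v - 2.51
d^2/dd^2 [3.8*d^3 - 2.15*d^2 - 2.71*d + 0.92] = 22.8*d - 4.3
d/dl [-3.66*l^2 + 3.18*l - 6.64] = 3.18 - 7.32*l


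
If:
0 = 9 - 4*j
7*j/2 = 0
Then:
No Solution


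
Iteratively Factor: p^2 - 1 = (p + 1)*(p - 1)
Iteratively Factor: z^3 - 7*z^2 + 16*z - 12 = (z - 2)*(z^2 - 5*z + 6) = (z - 3)*(z - 2)*(z - 2)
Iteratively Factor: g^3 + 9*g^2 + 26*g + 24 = (g + 4)*(g^2 + 5*g + 6) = (g + 3)*(g + 4)*(g + 2)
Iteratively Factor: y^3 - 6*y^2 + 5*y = (y)*(y^2 - 6*y + 5) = y*(y - 5)*(y - 1)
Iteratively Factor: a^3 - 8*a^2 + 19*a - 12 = (a - 3)*(a^2 - 5*a + 4) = (a - 3)*(a - 1)*(a - 4)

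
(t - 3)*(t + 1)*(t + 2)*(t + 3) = t^4 + 3*t^3 - 7*t^2 - 27*t - 18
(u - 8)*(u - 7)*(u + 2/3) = u^3 - 43*u^2/3 + 46*u + 112/3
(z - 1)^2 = z^2 - 2*z + 1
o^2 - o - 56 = (o - 8)*(o + 7)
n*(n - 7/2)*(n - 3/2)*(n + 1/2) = n^4 - 9*n^3/2 + 11*n^2/4 + 21*n/8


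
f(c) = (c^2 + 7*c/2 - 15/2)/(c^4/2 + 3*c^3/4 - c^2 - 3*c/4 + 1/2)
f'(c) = (2*c + 7/2)/(c^4/2 + 3*c^3/4 - c^2 - 3*c/4 + 1/2) + (c^2 + 7*c/2 - 15/2)*(-2*c^3 - 9*c^2/4 + 2*c + 3/4)/(c^4/2 + 3*c^3/4 - c^2 - 3*c/4 + 1/2)^2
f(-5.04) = 0.00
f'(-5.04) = -0.03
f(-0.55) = -17.18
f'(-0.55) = 27.10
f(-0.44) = -14.96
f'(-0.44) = 14.43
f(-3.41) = -0.27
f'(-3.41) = -0.54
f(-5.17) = 0.00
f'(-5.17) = -0.03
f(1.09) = -14.56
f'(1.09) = 231.29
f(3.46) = 0.19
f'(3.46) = -0.10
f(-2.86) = -0.90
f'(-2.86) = -2.24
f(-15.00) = 0.01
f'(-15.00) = 0.00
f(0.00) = -15.00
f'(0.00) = -15.50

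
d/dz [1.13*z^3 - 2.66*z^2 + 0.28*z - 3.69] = 3.39*z^2 - 5.32*z + 0.28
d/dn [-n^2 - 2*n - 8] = -2*n - 2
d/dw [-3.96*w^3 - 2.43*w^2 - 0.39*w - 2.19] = -11.88*w^2 - 4.86*w - 0.39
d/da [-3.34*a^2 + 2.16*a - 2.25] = 2.16 - 6.68*a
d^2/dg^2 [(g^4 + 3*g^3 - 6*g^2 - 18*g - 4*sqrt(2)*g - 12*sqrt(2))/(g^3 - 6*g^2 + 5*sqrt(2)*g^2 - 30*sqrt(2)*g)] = 2*(-45*sqrt(2)*g^6 + 98*g^6 - 954*g^5 + 798*sqrt(2)*g^5 - 810*sqrt(2)*g^4 + 5604*g^4 + 1332*g^3 + 1852*sqrt(2)*g^3 - 3096*sqrt(2)*g^2 + 6480*g^2 - 12960*g + 10800*sqrt(2)*g - 21600*sqrt(2))/(g^3*(g^6 - 18*g^5 + 15*sqrt(2)*g^5 - 270*sqrt(2)*g^4 + 258*g^4 - 2916*g^3 + 1870*sqrt(2)*g^3 - 7740*sqrt(2)*g^2 + 16200*g^2 - 32400*g + 27000*sqrt(2)*g - 54000*sqrt(2)))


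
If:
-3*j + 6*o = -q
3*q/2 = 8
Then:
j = 2*o + 16/9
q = 16/3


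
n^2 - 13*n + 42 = (n - 7)*(n - 6)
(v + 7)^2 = v^2 + 14*v + 49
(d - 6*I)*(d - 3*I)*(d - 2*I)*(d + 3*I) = d^4 - 8*I*d^3 - 3*d^2 - 72*I*d - 108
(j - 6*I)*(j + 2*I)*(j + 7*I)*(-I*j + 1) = -I*j^4 + 4*j^3 - 37*I*j^2 + 124*j + 84*I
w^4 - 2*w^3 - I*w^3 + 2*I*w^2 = w^2*(w - 2)*(w - I)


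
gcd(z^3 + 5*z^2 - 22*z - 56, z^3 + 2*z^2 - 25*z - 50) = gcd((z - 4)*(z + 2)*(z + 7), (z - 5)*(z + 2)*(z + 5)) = z + 2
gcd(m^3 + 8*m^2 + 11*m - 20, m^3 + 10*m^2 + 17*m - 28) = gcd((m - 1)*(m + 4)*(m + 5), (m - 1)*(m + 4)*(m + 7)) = m^2 + 3*m - 4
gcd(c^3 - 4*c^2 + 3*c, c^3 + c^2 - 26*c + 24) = c - 1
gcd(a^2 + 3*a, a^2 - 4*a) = a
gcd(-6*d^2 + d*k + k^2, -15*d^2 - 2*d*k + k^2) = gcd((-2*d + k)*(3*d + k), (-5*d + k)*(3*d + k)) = 3*d + k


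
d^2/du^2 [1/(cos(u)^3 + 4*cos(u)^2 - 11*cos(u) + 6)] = (-9*sin(u)^4 + 163*sin(u)^2 - 49*cos(u)/2 - 31*cos(3*u)/2 + 40)/((cos(u) - 1)^4*(cos(u) + 6)^3)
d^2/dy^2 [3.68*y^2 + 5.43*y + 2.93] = 7.36000000000000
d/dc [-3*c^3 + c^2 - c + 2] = -9*c^2 + 2*c - 1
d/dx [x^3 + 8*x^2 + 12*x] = 3*x^2 + 16*x + 12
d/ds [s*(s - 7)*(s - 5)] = 3*s^2 - 24*s + 35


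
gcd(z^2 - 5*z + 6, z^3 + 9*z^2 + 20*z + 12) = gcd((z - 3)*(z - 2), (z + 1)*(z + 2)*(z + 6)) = 1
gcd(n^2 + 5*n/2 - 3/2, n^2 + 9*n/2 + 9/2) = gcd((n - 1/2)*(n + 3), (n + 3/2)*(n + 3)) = n + 3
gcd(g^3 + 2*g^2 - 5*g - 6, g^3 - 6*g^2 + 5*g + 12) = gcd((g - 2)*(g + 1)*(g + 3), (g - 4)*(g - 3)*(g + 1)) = g + 1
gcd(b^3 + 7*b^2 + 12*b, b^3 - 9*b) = b^2 + 3*b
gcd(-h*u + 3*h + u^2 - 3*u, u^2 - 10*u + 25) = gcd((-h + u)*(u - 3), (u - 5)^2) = 1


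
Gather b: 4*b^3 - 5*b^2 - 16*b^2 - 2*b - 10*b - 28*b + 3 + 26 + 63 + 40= 4*b^3 - 21*b^2 - 40*b + 132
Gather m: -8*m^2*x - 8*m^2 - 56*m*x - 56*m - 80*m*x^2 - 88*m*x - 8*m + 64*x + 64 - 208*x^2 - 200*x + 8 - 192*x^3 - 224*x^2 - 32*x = m^2*(-8*x - 8) + m*(-80*x^2 - 144*x - 64) - 192*x^3 - 432*x^2 - 168*x + 72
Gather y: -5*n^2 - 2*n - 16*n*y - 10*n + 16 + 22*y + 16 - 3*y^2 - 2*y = -5*n^2 - 12*n - 3*y^2 + y*(20 - 16*n) + 32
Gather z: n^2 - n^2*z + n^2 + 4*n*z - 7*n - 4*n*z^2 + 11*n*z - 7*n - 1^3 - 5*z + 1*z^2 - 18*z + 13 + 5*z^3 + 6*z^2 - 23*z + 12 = 2*n^2 - 14*n + 5*z^3 + z^2*(7 - 4*n) + z*(-n^2 + 15*n - 46) + 24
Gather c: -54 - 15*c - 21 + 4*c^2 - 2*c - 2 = 4*c^2 - 17*c - 77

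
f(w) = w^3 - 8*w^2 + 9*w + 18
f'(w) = 3*w^2 - 16*w + 9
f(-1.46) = -15.30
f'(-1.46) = 38.75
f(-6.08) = -557.21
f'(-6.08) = 217.18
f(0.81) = 20.57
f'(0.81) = -1.99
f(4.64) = -12.58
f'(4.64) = -0.65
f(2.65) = 4.28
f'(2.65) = -12.33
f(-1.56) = -19.31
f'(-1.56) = 41.26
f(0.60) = 20.74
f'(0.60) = 0.48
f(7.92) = 84.26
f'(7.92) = 70.46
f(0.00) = 18.00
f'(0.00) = 9.00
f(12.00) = 702.00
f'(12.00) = 249.00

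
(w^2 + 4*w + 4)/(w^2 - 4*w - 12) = (w + 2)/(w - 6)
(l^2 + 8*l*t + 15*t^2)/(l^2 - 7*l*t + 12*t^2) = (l^2 + 8*l*t + 15*t^2)/(l^2 - 7*l*t + 12*t^2)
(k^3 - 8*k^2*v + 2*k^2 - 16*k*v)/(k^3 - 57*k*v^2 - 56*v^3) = k*(k + 2)/(k^2 + 8*k*v + 7*v^2)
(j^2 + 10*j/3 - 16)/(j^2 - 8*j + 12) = (j^2 + 10*j/3 - 16)/(j^2 - 8*j + 12)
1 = 1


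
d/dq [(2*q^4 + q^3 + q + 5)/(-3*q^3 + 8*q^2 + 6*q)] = (-6*q^6 + 32*q^5 + 44*q^4 + 18*q^3 + 37*q^2 - 80*q - 30)/(q^2*(9*q^4 - 48*q^3 + 28*q^2 + 96*q + 36))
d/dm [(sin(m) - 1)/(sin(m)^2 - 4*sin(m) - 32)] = (2*sin(m) + cos(m)^2 - 37)*cos(m)/((sin(m) - 8)^2*(sin(m) + 4)^2)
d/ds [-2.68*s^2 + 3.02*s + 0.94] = 3.02 - 5.36*s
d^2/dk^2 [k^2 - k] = 2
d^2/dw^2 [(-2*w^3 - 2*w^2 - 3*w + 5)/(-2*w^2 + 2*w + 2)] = (9*w^3 - 3*w^2 + 30*w - 11)/(w^6 - 3*w^5 + 5*w^3 - 3*w - 1)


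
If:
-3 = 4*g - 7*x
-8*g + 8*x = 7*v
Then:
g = 7*x/4 - 3/4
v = 6/7 - 6*x/7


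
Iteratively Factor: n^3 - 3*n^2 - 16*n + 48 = (n + 4)*(n^2 - 7*n + 12) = (n - 3)*(n + 4)*(n - 4)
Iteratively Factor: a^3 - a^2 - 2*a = (a)*(a^2 - a - 2) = a*(a - 2)*(a + 1)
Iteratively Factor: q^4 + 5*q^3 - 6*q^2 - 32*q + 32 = (q - 2)*(q^3 + 7*q^2 + 8*q - 16) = (q - 2)*(q - 1)*(q^2 + 8*q + 16) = (q - 2)*(q - 1)*(q + 4)*(q + 4)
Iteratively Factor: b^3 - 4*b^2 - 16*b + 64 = (b - 4)*(b^2 - 16) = (b - 4)*(b + 4)*(b - 4)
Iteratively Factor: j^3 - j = (j - 1)*(j^2 + j) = (j - 1)*(j + 1)*(j)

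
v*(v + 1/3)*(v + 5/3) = v^3 + 2*v^2 + 5*v/9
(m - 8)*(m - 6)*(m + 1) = m^3 - 13*m^2 + 34*m + 48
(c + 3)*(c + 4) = c^2 + 7*c + 12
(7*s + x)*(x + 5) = 7*s*x + 35*s + x^2 + 5*x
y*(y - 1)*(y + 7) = y^3 + 6*y^2 - 7*y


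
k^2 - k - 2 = (k - 2)*(k + 1)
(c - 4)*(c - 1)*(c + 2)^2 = c^4 - c^3 - 12*c^2 - 4*c + 16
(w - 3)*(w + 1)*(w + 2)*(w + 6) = w^4 + 6*w^3 - 7*w^2 - 48*w - 36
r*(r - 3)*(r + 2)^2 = r^4 + r^3 - 8*r^2 - 12*r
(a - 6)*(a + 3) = a^2 - 3*a - 18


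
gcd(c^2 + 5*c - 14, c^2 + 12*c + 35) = c + 7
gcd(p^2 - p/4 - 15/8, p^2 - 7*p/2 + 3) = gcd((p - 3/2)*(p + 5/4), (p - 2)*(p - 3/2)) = p - 3/2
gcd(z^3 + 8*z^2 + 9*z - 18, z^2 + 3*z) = z + 3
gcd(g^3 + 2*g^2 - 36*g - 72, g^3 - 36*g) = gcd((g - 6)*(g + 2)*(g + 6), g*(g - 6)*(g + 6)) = g^2 - 36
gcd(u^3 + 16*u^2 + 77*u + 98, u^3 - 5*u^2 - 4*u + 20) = u + 2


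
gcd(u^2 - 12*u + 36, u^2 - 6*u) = u - 6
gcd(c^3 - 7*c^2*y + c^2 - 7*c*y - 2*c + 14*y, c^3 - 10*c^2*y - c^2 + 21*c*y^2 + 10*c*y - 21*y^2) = -c^2 + 7*c*y + c - 7*y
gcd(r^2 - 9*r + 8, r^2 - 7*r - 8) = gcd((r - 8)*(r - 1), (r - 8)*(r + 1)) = r - 8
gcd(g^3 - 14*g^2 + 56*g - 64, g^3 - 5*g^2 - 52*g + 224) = g^2 - 12*g + 32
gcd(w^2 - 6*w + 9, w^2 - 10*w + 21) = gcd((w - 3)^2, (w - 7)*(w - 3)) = w - 3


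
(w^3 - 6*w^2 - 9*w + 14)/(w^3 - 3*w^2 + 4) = (w^3 - 6*w^2 - 9*w + 14)/(w^3 - 3*w^2 + 4)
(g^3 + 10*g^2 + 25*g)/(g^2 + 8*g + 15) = g*(g + 5)/(g + 3)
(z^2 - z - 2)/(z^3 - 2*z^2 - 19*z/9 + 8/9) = 9*(z - 2)/(9*z^2 - 27*z + 8)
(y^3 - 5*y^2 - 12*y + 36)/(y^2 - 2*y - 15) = (y^2 - 8*y + 12)/(y - 5)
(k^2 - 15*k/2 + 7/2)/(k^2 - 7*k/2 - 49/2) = (2*k - 1)/(2*k + 7)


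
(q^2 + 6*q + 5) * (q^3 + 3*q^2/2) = q^5 + 15*q^4/2 + 14*q^3 + 15*q^2/2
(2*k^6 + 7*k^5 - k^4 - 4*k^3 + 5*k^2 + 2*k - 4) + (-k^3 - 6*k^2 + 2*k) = 2*k^6 + 7*k^5 - k^4 - 5*k^3 - k^2 + 4*k - 4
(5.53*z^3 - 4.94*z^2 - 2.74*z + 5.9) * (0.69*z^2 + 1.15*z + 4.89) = 3.8157*z^5 + 2.9509*z^4 + 19.4701*z^3 - 23.2366*z^2 - 6.6136*z + 28.851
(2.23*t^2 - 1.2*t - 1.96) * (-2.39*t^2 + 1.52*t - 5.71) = -5.3297*t^4 + 6.2576*t^3 - 9.8729*t^2 + 3.8728*t + 11.1916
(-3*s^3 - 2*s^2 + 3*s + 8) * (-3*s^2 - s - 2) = 9*s^5 + 9*s^4 - s^3 - 23*s^2 - 14*s - 16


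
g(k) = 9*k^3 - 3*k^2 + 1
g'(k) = 27*k^2 - 6*k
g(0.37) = 1.05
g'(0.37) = 1.48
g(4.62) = 824.47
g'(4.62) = 548.58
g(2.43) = 112.43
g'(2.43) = 144.85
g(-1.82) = -63.19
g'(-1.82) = 100.35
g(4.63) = 829.96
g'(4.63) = 551.02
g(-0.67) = -3.05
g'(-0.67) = 16.14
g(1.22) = 12.88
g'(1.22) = 32.87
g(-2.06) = -90.41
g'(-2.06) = 126.94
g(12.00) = 15121.00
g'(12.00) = 3816.00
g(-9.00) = -6803.00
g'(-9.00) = 2241.00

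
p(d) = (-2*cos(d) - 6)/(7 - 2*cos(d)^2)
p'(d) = 2*sin(d)/(7 - 2*cos(d)^2) - 4*(-2*cos(d) - 6)*sin(d)*cos(d)/(7 - 2*cos(d)^2)^2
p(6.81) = -1.40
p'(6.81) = 0.63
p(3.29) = -0.80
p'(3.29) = 0.03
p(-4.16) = -0.77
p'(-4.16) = 0.05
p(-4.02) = -0.76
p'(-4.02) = 0.01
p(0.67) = -1.31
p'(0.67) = 0.66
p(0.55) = -1.39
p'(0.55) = 0.63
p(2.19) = -0.76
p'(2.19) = 0.03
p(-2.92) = -0.79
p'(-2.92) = 0.05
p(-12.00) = -1.38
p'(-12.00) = 0.64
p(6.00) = -1.54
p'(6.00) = -0.43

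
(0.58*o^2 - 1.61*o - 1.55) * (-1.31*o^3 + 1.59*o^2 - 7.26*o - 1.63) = -0.7598*o^5 + 3.0313*o^4 - 4.7402*o^3 + 8.2787*o^2 + 13.8773*o + 2.5265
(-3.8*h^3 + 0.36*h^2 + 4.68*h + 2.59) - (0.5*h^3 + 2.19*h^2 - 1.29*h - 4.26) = -4.3*h^3 - 1.83*h^2 + 5.97*h + 6.85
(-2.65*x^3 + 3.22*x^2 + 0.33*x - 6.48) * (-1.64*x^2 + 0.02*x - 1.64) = 4.346*x^5 - 5.3338*x^4 + 3.8692*x^3 + 5.353*x^2 - 0.6708*x + 10.6272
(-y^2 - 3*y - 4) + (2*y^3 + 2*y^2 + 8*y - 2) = 2*y^3 + y^2 + 5*y - 6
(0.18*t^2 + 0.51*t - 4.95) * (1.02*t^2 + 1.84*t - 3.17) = 0.1836*t^4 + 0.8514*t^3 - 4.6812*t^2 - 10.7247*t + 15.6915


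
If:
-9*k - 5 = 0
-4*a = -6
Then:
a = 3/2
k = -5/9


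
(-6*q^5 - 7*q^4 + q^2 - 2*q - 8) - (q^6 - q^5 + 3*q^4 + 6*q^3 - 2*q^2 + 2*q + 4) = -q^6 - 5*q^5 - 10*q^4 - 6*q^3 + 3*q^2 - 4*q - 12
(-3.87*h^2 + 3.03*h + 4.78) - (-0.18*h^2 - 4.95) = -3.69*h^2 + 3.03*h + 9.73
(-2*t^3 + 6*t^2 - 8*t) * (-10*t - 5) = 20*t^4 - 50*t^3 + 50*t^2 + 40*t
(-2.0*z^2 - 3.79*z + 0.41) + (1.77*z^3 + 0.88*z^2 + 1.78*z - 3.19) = 1.77*z^3 - 1.12*z^2 - 2.01*z - 2.78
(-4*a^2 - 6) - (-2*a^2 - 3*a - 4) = -2*a^2 + 3*a - 2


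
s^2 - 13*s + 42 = (s - 7)*(s - 6)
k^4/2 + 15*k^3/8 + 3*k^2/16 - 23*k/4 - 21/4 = (k/2 + 1)*(k - 7/4)*(k + 3/2)*(k + 2)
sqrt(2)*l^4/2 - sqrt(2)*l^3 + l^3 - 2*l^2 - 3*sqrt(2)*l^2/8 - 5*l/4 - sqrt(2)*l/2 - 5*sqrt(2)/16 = (l - 5/2)*(l + 1/2)*(l + sqrt(2)/2)*(sqrt(2)*l/2 + 1/2)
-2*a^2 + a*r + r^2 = (-a + r)*(2*a + r)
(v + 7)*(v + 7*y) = v^2 + 7*v*y + 7*v + 49*y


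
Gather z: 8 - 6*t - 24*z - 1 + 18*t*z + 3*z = -6*t + z*(18*t - 21) + 7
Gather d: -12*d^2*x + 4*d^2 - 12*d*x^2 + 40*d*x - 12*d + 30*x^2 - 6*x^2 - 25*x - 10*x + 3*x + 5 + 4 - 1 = d^2*(4 - 12*x) + d*(-12*x^2 + 40*x - 12) + 24*x^2 - 32*x + 8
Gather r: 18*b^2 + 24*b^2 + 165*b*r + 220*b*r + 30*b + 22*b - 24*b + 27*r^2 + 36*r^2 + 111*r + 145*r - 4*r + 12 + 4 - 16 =42*b^2 + 28*b + 63*r^2 + r*(385*b + 252)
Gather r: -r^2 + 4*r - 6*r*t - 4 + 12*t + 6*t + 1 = -r^2 + r*(4 - 6*t) + 18*t - 3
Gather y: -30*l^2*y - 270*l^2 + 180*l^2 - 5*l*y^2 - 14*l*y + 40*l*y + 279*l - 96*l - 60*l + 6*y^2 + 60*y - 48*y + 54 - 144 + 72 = -90*l^2 + 123*l + y^2*(6 - 5*l) + y*(-30*l^2 + 26*l + 12) - 18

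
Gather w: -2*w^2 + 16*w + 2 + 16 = -2*w^2 + 16*w + 18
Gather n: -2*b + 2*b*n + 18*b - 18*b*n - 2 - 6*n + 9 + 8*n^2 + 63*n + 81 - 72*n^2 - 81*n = 16*b - 64*n^2 + n*(-16*b - 24) + 88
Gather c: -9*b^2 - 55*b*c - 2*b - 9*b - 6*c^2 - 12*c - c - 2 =-9*b^2 - 11*b - 6*c^2 + c*(-55*b - 13) - 2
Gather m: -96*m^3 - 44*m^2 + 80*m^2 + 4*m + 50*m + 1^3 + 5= -96*m^3 + 36*m^2 + 54*m + 6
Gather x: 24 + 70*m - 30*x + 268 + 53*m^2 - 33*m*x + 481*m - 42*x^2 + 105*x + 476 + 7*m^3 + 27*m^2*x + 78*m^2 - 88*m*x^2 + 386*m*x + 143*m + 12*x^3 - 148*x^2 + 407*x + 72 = 7*m^3 + 131*m^2 + 694*m + 12*x^3 + x^2*(-88*m - 190) + x*(27*m^2 + 353*m + 482) + 840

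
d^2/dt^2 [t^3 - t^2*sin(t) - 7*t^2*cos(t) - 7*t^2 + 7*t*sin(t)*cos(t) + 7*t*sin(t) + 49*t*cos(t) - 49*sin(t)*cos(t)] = t^2*sin(t) + 7*t^2*cos(t) + 21*t*sin(t) - 14*t*sin(2*t) - 53*t*cos(t) + 6*t - 100*sin(t) + 98*sin(2*t) + 14*cos(2*t) - 14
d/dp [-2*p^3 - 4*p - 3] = -6*p^2 - 4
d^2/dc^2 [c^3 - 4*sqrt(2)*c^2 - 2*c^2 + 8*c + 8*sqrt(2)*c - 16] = 6*c - 8*sqrt(2) - 4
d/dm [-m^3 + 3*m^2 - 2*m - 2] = -3*m^2 + 6*m - 2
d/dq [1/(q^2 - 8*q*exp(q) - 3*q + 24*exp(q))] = (8*q*exp(q) - 2*q - 16*exp(q) + 3)/(q^2 - 8*q*exp(q) - 3*q + 24*exp(q))^2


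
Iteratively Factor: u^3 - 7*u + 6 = (u + 3)*(u^2 - 3*u + 2) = (u - 1)*(u + 3)*(u - 2)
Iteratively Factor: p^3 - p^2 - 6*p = (p - 3)*(p^2 + 2*p) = p*(p - 3)*(p + 2)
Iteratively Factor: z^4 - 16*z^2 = (z + 4)*(z^3 - 4*z^2) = (z - 4)*(z + 4)*(z^2) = z*(z - 4)*(z + 4)*(z)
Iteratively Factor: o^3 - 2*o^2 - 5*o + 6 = (o + 2)*(o^2 - 4*o + 3) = (o - 1)*(o + 2)*(o - 3)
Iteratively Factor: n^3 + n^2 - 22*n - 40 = (n + 4)*(n^2 - 3*n - 10) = (n + 2)*(n + 4)*(n - 5)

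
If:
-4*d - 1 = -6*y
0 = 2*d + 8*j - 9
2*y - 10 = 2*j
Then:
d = 13/2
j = -1/2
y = 9/2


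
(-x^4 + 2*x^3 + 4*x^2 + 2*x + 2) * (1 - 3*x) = 3*x^5 - 7*x^4 - 10*x^3 - 2*x^2 - 4*x + 2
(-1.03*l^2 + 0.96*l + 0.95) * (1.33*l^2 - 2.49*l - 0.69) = -1.3699*l^4 + 3.8415*l^3 - 0.4162*l^2 - 3.0279*l - 0.6555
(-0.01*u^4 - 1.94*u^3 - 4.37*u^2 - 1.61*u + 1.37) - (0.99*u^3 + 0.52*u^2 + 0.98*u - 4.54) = -0.01*u^4 - 2.93*u^3 - 4.89*u^2 - 2.59*u + 5.91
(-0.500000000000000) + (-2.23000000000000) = -2.73000000000000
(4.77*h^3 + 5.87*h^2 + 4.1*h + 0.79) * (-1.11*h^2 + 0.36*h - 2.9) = -5.2947*h^5 - 4.7985*h^4 - 16.2708*h^3 - 16.4239*h^2 - 11.6056*h - 2.291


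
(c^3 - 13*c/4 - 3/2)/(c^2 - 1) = (4*c^3 - 13*c - 6)/(4*(c^2 - 1))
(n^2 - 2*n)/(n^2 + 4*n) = (n - 2)/(n + 4)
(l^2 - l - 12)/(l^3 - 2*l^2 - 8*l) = (l + 3)/(l*(l + 2))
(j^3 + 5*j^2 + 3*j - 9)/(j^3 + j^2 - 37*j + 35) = (j^2 + 6*j + 9)/(j^2 + 2*j - 35)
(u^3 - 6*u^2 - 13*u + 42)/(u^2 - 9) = (u^2 - 9*u + 14)/(u - 3)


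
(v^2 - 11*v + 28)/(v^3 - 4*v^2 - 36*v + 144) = (v - 7)/(v^2 - 36)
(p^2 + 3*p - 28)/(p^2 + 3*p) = (p^2 + 3*p - 28)/(p*(p + 3))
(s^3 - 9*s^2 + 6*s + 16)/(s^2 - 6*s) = (s^3 - 9*s^2 + 6*s + 16)/(s*(s - 6))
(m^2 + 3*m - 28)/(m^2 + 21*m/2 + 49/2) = 2*(m - 4)/(2*m + 7)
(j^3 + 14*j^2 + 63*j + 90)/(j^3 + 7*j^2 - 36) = (j + 5)/(j - 2)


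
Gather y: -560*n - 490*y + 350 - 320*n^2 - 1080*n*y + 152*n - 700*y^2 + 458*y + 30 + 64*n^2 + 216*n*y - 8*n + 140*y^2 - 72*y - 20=-256*n^2 - 416*n - 560*y^2 + y*(-864*n - 104) + 360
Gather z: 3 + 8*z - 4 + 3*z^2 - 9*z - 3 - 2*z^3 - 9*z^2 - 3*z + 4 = -2*z^3 - 6*z^2 - 4*z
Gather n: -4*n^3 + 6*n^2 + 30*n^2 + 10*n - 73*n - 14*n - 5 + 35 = -4*n^3 + 36*n^2 - 77*n + 30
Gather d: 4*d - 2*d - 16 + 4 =2*d - 12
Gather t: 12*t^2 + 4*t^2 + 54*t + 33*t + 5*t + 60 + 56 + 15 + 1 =16*t^2 + 92*t + 132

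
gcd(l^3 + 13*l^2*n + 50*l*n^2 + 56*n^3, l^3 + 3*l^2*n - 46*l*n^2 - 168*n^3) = l + 4*n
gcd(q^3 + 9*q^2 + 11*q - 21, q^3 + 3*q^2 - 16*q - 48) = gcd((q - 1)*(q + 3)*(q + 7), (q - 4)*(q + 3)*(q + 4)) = q + 3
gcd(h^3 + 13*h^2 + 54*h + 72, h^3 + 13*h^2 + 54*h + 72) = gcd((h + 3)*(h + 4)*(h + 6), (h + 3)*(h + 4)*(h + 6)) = h^3 + 13*h^2 + 54*h + 72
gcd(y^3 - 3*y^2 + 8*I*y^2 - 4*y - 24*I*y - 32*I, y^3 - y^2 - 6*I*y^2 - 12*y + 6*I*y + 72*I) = y - 4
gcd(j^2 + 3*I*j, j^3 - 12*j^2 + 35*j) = j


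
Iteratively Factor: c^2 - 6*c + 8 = (c - 4)*(c - 2)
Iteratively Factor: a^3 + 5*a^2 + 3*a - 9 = (a + 3)*(a^2 + 2*a - 3) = (a + 3)^2*(a - 1)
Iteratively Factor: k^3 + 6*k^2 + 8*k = (k)*(k^2 + 6*k + 8) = k*(k + 2)*(k + 4)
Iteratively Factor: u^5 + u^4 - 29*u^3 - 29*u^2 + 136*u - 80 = (u - 1)*(u^4 + 2*u^3 - 27*u^2 - 56*u + 80) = (u - 1)^2*(u^3 + 3*u^2 - 24*u - 80) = (u - 1)^2*(u + 4)*(u^2 - u - 20) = (u - 1)^2*(u + 4)^2*(u - 5)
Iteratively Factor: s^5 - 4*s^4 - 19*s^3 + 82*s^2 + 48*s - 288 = (s + 2)*(s^4 - 6*s^3 - 7*s^2 + 96*s - 144) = (s - 3)*(s + 2)*(s^3 - 3*s^2 - 16*s + 48) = (s - 3)^2*(s + 2)*(s^2 - 16) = (s - 4)*(s - 3)^2*(s + 2)*(s + 4)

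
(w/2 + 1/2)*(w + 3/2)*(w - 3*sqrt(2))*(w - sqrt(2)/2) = w^4/2 - 7*sqrt(2)*w^3/4 + 5*w^3/4 - 35*sqrt(2)*w^2/8 + 9*w^2/4 - 21*sqrt(2)*w/8 + 15*w/4 + 9/4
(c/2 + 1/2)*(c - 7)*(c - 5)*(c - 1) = c^4/2 - 6*c^3 + 17*c^2 + 6*c - 35/2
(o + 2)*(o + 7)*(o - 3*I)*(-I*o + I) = -I*o^4 - 3*o^3 - 8*I*o^3 - 24*o^2 - 5*I*o^2 - 15*o + 14*I*o + 42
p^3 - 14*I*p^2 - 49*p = p*(p - 7*I)^2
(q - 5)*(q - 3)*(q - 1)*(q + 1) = q^4 - 8*q^3 + 14*q^2 + 8*q - 15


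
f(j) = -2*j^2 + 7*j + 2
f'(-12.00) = 55.00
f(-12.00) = -370.00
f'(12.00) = -41.00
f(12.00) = -202.00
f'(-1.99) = 14.96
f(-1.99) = -19.85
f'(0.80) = 3.80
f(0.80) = 6.32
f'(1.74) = 0.04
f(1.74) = 8.12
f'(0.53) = 4.88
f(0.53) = 5.15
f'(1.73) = 0.08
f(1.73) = 8.12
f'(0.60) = 4.60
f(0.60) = 5.48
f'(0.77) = 3.92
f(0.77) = 6.20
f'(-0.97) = 10.88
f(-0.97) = -6.67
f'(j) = 7 - 4*j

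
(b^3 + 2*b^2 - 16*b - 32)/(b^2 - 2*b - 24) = (b^2 - 2*b - 8)/(b - 6)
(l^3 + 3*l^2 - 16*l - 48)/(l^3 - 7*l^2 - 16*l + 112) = (l + 3)/(l - 7)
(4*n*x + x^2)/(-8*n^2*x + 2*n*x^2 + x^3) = 1/(-2*n + x)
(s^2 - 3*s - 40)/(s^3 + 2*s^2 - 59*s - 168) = (s + 5)/(s^2 + 10*s + 21)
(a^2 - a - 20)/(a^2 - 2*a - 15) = (a + 4)/(a + 3)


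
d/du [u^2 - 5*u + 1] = 2*u - 5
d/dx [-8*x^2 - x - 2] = -16*x - 1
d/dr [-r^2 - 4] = -2*r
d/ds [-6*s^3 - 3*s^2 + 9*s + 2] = -18*s^2 - 6*s + 9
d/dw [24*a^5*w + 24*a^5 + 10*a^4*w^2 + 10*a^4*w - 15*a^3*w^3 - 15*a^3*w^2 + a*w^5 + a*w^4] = a*(24*a^4 + 20*a^3*w + 10*a^3 - 45*a^2*w^2 - 30*a^2*w + 5*w^4 + 4*w^3)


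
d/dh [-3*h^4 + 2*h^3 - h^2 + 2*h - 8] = -12*h^3 + 6*h^2 - 2*h + 2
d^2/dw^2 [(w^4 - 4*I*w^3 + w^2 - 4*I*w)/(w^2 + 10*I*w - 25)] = 2*(w^4 + 20*I*w^3 - 150*w^2 + 286*I*w - 65)/(w^4 + 20*I*w^3 - 150*w^2 - 500*I*w + 625)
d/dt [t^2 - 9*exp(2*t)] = 2*t - 18*exp(2*t)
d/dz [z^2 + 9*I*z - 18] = 2*z + 9*I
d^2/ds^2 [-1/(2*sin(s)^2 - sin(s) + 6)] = (16*sin(s)^4 - 6*sin(s)^3 - 71*sin(s)^2 + 18*sin(s) + 22)/(-sin(s) - cos(2*s) + 7)^3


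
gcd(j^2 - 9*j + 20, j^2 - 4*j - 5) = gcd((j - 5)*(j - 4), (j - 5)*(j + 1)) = j - 5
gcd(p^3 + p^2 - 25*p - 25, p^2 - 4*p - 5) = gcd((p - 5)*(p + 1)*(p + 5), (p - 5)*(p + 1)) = p^2 - 4*p - 5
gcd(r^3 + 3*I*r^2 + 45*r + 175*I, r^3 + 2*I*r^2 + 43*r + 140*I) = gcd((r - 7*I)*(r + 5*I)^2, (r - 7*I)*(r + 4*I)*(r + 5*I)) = r^2 - 2*I*r + 35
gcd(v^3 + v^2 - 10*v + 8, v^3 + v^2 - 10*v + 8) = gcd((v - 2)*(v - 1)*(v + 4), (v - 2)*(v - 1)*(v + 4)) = v^3 + v^2 - 10*v + 8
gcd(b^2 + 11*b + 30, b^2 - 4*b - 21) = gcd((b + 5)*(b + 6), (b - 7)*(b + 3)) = 1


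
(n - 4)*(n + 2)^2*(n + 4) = n^4 + 4*n^3 - 12*n^2 - 64*n - 64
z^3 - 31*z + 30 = (z - 5)*(z - 1)*(z + 6)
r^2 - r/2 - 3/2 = (r - 3/2)*(r + 1)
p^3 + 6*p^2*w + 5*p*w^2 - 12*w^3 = (p - w)*(p + 3*w)*(p + 4*w)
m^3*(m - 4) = m^4 - 4*m^3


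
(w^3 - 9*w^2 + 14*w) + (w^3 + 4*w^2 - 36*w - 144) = 2*w^3 - 5*w^2 - 22*w - 144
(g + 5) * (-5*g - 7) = -5*g^2 - 32*g - 35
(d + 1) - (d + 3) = -2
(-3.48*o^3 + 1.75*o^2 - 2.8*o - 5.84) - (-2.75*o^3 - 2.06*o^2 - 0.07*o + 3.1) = -0.73*o^3 + 3.81*o^2 - 2.73*o - 8.94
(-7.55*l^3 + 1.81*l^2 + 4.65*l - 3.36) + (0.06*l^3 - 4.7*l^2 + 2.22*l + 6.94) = -7.49*l^3 - 2.89*l^2 + 6.87*l + 3.58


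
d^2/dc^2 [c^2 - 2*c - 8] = 2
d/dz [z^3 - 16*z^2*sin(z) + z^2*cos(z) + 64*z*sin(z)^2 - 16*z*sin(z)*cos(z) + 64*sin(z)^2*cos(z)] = -z^2*sin(z) - 16*z^2*cos(z) + 3*z^2 + 32*z*sin(z)^2 + 128*z*sin(z)*cos(z) - 32*z*sin(z) + 2*z*cos(z) - 16*z - 192*sin(z)^3 + 64*sin(z)^2 - 16*sin(z)*cos(z) + 128*sin(z)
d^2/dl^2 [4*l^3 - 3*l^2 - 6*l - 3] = 24*l - 6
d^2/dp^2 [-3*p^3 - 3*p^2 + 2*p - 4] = -18*p - 6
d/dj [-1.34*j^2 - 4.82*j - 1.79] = -2.68*j - 4.82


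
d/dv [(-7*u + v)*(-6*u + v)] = -13*u + 2*v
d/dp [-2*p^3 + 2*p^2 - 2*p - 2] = -6*p^2 + 4*p - 2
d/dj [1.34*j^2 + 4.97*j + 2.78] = 2.68*j + 4.97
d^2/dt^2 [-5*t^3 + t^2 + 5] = 2 - 30*t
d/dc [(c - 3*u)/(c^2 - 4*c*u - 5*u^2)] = (c^2 - 4*c*u - 5*u^2 - 2*(c - 3*u)*(c - 2*u))/(-c^2 + 4*c*u + 5*u^2)^2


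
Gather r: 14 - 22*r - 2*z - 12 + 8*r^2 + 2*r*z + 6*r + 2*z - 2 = 8*r^2 + r*(2*z - 16)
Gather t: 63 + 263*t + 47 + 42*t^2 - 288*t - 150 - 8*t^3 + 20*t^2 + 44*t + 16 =-8*t^3 + 62*t^2 + 19*t - 24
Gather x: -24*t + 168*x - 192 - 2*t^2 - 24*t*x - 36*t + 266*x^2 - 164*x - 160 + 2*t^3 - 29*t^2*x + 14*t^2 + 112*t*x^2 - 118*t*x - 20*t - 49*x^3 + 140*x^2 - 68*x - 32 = 2*t^3 + 12*t^2 - 80*t - 49*x^3 + x^2*(112*t + 406) + x*(-29*t^2 - 142*t - 64) - 384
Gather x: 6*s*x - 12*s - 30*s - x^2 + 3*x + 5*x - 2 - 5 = -42*s - x^2 + x*(6*s + 8) - 7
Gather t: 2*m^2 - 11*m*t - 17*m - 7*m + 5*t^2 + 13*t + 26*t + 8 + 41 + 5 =2*m^2 - 24*m + 5*t^2 + t*(39 - 11*m) + 54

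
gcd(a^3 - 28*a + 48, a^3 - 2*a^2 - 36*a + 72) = a^2 + 4*a - 12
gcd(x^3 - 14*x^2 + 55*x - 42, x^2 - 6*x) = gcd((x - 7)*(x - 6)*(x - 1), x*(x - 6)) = x - 6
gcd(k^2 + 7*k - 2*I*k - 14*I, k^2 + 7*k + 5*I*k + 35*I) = k + 7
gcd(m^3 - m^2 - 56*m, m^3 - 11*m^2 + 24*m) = m^2 - 8*m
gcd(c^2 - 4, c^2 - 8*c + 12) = c - 2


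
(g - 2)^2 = g^2 - 4*g + 4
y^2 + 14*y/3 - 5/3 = (y - 1/3)*(y + 5)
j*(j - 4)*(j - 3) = j^3 - 7*j^2 + 12*j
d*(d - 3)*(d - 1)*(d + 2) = d^4 - 2*d^3 - 5*d^2 + 6*d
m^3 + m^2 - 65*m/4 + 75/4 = (m - 5/2)*(m - 3/2)*(m + 5)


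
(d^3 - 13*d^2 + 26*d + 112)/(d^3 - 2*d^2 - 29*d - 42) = (d - 8)/(d + 3)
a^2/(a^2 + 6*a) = a/(a + 6)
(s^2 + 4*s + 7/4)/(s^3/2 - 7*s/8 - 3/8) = 2*(2*s + 7)/(2*s^2 - s - 3)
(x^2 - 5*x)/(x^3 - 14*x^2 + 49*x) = (x - 5)/(x^2 - 14*x + 49)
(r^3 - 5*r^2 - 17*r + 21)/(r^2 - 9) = (r^2 - 8*r + 7)/(r - 3)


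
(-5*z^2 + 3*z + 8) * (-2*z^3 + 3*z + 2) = 10*z^5 - 6*z^4 - 31*z^3 - z^2 + 30*z + 16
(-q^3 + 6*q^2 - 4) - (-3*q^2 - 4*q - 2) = -q^3 + 9*q^2 + 4*q - 2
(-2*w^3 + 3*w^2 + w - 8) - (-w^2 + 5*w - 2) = -2*w^3 + 4*w^2 - 4*w - 6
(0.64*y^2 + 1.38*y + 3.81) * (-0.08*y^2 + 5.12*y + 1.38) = -0.0512*y^4 + 3.1664*y^3 + 7.644*y^2 + 21.4116*y + 5.2578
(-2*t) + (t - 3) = -t - 3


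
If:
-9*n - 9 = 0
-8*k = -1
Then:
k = 1/8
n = -1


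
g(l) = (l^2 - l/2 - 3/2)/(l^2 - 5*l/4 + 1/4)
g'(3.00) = 0.06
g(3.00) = 1.09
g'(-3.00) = -0.11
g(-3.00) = 0.69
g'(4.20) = -0.00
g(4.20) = 1.11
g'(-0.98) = -1.04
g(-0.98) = -0.02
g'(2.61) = 0.14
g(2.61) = 1.05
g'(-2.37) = -0.19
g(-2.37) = 0.60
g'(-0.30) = -6.10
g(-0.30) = -1.76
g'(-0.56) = -2.63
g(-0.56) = -0.72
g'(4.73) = -0.01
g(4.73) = 1.11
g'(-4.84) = -0.04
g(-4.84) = 0.82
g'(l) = (5/4 - 2*l)*(l^2 - l/2 - 3/2)/(l^2 - 5*l/4 + 1/4)^2 + (2*l - 1/2)/(l^2 - 5*l/4 + 1/4)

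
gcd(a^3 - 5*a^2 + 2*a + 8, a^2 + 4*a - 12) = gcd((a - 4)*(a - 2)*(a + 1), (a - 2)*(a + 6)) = a - 2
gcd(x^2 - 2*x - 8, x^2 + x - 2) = x + 2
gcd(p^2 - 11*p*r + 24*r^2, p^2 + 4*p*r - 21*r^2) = p - 3*r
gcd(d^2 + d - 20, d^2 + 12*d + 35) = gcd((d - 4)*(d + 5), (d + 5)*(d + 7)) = d + 5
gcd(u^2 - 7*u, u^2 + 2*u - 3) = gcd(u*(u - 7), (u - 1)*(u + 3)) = 1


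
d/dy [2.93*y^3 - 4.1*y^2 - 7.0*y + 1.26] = 8.79*y^2 - 8.2*y - 7.0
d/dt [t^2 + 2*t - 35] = 2*t + 2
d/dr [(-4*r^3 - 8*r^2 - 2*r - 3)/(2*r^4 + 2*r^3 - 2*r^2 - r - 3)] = (8*r^6 + 32*r^5 + 36*r^4 + 40*r^3 + 58*r^2 + 36*r + 3)/(4*r^8 + 8*r^7 - 4*r^6 - 12*r^5 - 12*r^4 - 8*r^3 + 13*r^2 + 6*r + 9)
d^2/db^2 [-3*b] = 0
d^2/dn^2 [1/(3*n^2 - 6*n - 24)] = 2*(n^2 - 2*n - 4*(n - 1)^2 - 8)/(3*(-n^2 + 2*n + 8)^3)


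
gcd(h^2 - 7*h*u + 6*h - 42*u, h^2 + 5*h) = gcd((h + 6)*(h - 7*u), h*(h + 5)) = 1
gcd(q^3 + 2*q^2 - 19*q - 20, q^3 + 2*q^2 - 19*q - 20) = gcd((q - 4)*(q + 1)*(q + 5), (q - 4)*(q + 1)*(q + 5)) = q^3 + 2*q^2 - 19*q - 20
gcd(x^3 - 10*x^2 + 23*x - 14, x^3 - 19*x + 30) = x - 2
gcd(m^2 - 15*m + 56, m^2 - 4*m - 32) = m - 8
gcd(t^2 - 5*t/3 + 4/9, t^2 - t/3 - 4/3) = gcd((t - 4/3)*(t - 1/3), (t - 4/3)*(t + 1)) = t - 4/3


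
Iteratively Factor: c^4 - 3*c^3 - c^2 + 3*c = (c + 1)*(c^3 - 4*c^2 + 3*c) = (c - 1)*(c + 1)*(c^2 - 3*c) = c*(c - 1)*(c + 1)*(c - 3)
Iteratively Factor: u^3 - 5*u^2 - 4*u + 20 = (u + 2)*(u^2 - 7*u + 10) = (u - 5)*(u + 2)*(u - 2)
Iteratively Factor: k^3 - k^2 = (k)*(k^2 - k) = k^2*(k - 1)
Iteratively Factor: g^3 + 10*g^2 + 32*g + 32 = (g + 2)*(g^2 + 8*g + 16) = (g + 2)*(g + 4)*(g + 4)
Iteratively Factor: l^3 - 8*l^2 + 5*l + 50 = (l - 5)*(l^2 - 3*l - 10) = (l - 5)*(l + 2)*(l - 5)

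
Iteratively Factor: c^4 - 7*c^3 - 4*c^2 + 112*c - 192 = (c - 4)*(c^3 - 3*c^2 - 16*c + 48) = (c - 4)*(c + 4)*(c^2 - 7*c + 12) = (c - 4)*(c - 3)*(c + 4)*(c - 4)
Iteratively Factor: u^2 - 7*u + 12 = (u - 4)*(u - 3)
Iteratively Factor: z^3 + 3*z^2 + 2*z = (z + 1)*(z^2 + 2*z) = (z + 1)*(z + 2)*(z)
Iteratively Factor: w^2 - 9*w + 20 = (w - 5)*(w - 4)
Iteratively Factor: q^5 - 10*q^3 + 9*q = (q + 1)*(q^4 - q^3 - 9*q^2 + 9*q) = (q - 3)*(q + 1)*(q^3 + 2*q^2 - 3*q) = q*(q - 3)*(q + 1)*(q^2 + 2*q - 3) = q*(q - 3)*(q + 1)*(q + 3)*(q - 1)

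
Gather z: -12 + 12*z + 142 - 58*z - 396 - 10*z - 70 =-56*z - 336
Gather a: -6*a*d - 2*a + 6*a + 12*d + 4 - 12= a*(4 - 6*d) + 12*d - 8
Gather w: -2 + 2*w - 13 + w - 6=3*w - 21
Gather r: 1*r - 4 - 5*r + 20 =16 - 4*r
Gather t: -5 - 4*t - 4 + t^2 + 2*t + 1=t^2 - 2*t - 8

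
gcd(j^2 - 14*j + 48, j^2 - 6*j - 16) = j - 8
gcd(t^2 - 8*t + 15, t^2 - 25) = t - 5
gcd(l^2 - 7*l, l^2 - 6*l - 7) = l - 7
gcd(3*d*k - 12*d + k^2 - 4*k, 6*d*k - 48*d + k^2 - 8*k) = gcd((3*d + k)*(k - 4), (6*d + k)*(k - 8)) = 1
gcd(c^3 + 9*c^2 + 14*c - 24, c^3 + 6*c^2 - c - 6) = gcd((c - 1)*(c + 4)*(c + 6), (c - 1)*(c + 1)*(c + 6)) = c^2 + 5*c - 6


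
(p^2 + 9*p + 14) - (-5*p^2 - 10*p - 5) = 6*p^2 + 19*p + 19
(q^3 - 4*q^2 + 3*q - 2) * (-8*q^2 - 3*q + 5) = -8*q^5 + 29*q^4 - 7*q^3 - 13*q^2 + 21*q - 10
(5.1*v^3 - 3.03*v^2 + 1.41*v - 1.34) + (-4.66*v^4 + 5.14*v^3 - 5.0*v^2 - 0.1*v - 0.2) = -4.66*v^4 + 10.24*v^3 - 8.03*v^2 + 1.31*v - 1.54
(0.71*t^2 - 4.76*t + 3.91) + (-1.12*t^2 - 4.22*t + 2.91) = -0.41*t^2 - 8.98*t + 6.82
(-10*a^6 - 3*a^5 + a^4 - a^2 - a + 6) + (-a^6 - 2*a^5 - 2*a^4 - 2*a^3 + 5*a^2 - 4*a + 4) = -11*a^6 - 5*a^5 - a^4 - 2*a^3 + 4*a^2 - 5*a + 10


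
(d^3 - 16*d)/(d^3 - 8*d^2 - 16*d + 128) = d/(d - 8)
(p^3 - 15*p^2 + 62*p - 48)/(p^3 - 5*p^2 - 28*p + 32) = (p - 6)/(p + 4)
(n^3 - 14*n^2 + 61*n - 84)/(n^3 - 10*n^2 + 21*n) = (n - 4)/n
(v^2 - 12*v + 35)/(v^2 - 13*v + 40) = (v - 7)/(v - 8)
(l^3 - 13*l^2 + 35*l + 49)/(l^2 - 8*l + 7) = (l^2 - 6*l - 7)/(l - 1)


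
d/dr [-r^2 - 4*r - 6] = -2*r - 4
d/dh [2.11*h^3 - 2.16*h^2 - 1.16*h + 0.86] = 6.33*h^2 - 4.32*h - 1.16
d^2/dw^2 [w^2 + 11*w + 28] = 2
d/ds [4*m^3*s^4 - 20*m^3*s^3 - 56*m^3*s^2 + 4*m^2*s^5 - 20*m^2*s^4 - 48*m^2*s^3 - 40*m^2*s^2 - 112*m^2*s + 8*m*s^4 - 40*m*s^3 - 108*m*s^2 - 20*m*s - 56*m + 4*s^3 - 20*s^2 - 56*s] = 16*m^3*s^3 - 60*m^3*s^2 - 112*m^3*s + 20*m^2*s^4 - 80*m^2*s^3 - 144*m^2*s^2 - 80*m^2*s - 112*m^2 + 32*m*s^3 - 120*m*s^2 - 216*m*s - 20*m + 12*s^2 - 40*s - 56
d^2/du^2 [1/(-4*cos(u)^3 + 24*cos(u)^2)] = 3*(6*tan(u)^4 + 100/cos(u)^2 + 31/cos(u)^3 - 11*cos(3*u)/cos(u)^4 - 150/cos(u)^4)/(8*(cos(u) - 6)^3)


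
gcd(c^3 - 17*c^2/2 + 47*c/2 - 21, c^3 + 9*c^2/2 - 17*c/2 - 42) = c - 3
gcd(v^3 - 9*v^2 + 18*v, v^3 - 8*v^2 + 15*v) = v^2 - 3*v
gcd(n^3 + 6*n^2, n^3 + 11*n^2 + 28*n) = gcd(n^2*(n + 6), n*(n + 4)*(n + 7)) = n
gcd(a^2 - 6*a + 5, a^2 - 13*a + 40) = a - 5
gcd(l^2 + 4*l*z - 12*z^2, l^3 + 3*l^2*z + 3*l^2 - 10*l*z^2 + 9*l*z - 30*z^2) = -l + 2*z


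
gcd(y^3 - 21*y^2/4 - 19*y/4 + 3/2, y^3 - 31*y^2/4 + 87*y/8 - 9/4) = y^2 - 25*y/4 + 3/2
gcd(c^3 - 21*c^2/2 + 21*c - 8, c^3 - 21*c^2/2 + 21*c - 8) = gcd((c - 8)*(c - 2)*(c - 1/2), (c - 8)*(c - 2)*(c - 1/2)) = c^3 - 21*c^2/2 + 21*c - 8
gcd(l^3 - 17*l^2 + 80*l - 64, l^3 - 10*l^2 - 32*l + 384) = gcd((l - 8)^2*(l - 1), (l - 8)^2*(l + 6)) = l^2 - 16*l + 64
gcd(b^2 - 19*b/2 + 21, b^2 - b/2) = 1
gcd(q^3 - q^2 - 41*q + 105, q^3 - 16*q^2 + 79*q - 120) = q^2 - 8*q + 15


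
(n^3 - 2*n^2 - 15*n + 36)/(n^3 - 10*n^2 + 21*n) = (n^2 + n - 12)/(n*(n - 7))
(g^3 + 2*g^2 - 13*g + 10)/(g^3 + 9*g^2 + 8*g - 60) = (g - 1)/(g + 6)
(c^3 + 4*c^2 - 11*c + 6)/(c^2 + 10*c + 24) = (c^2 - 2*c + 1)/(c + 4)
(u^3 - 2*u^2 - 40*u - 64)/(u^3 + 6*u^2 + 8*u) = (u - 8)/u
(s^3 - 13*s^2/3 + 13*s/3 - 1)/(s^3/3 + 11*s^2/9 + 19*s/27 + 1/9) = 9*(3*s^3 - 13*s^2 + 13*s - 3)/(9*s^3 + 33*s^2 + 19*s + 3)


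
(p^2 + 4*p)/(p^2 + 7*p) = (p + 4)/(p + 7)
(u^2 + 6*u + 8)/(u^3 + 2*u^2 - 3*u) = (u^2 + 6*u + 8)/(u*(u^2 + 2*u - 3))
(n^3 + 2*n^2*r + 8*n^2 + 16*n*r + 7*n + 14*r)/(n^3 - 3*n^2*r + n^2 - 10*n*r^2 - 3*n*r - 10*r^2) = (-n - 7)/(-n + 5*r)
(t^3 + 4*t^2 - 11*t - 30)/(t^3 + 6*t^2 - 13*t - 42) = (t + 5)/(t + 7)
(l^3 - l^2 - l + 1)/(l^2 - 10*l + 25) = (l^3 - l^2 - l + 1)/(l^2 - 10*l + 25)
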